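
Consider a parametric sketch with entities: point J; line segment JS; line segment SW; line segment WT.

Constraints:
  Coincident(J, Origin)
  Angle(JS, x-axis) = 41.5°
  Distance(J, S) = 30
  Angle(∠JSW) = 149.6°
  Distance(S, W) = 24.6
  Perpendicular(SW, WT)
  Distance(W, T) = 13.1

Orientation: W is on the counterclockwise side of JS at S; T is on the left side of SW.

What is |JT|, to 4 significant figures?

50.52

∠JSW = 149.6°, so SW runs at 41.5° + (180° − 149.6°) = 71.90° from the x-axis; with |SW| = 24.6, W = S + 24.6·(cos 71.90°, sin 71.90°) = (30.11, 43.26). SW is perpendicular to WT; with |WT| = 13.1 on the left of SW, T = W + 13.1·(-0.9505, 0.3107) = (17.66, 47.33). Then |JT| = |T − J| = 50.52.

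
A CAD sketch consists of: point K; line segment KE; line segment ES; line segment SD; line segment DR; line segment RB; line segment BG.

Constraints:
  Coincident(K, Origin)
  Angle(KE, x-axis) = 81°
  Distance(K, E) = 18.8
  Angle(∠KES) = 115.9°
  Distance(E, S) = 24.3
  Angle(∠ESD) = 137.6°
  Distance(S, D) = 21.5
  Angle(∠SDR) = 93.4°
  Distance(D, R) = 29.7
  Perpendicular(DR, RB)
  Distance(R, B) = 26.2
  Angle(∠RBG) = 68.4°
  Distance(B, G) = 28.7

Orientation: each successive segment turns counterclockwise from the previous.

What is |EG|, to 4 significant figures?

27.05

K is at the origin; KE runs at 81.0° with length 18.8, so E = (2.941, 18.57). ∠KES = 115.9° gives ES at 145.1° from the x-axis; with |ES| = 24.3, S = (-16.99, 32.47). ∠ESD = 137.6° gives SD at -172.5° from the x-axis; with |SD| = 21.5, D = (-38.30, 29.67). ∠SDR = 93.4° gives DR at -85.90° from the x-axis; with |DR| = 29.7, R = (-36.18, 0.04138). The perpendicularity gives RB at right angles to DR, so RB runs at 4.100°; with |RB| = 26.2, B = (-10.05, 1.915). ∠RBG = 68.4° gives BG at 115.7° from the x-axis; with |BG| = 28.7, G = (-22.49, 27.78). Then |EG| = |G − E| = 27.05.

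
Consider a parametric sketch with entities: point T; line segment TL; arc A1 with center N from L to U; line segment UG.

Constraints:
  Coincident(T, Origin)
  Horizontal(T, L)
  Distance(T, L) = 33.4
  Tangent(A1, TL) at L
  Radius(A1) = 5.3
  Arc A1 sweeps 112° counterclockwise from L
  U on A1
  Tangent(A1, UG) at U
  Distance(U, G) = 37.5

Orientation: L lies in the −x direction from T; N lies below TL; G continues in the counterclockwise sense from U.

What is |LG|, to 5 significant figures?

43.035

T is at the origin; T and L share the same y with |TL| = 33.4 and L on the −x side, so L = (-33.400, 0.0000). Since A1 is tangent to TL there, NL ⟂ TL, so N = L + (0, -5.3) = (-33.400, -5.3000). On A1, L sits at bearing 90° from N; a 112° counterclockwise sweep puts U at bearing 202°, so U = N + 5.3·(cos 202°, sin 202°) = (-38.314, -7.2854). A1 meets UG tangentially, so NU is at right angles to UG, so UG runs along (−sin 202°, cos 202°); with |UG| = 37.5, G = (-24.266, -42.055). Then |LG| = |G − L| = 43.035.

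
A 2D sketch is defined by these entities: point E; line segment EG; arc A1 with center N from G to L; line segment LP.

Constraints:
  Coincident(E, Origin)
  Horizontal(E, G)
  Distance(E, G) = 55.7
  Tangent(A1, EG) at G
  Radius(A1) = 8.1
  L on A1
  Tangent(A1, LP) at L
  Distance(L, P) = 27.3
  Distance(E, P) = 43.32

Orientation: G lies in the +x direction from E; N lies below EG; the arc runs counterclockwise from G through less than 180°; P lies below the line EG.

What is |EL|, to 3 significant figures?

49.0

E is at the origin; E and G share the same y with |EG| = 55.7 and G on the +x side, so G = (55.7, 0.00). Since A1 is tangent to EG there, NG ⟂ EG, so N = G + (0, -8.1) = (55.7, -8.10). Since NL ⟂ LP (tangency), |NP| = √(8.1² + 27.3²) = 28.5 regardless of where L sits on A1. So P lies on both circle(E, 43.32) and circle(N, 28.5); the below-EG intersection is P = (34.1, -26.7). L is the foot of the tangent from P: L = (48.9, -3.72).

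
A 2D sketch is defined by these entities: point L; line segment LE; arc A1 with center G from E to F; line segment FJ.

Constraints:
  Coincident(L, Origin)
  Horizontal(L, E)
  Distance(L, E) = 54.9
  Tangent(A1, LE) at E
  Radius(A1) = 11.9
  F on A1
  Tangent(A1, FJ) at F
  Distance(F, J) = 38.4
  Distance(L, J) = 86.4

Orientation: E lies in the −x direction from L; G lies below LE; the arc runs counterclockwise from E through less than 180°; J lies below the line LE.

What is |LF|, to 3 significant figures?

67.5

Checks: |GF| = 11.90 ✓; ∠(GF, FJ) = 90.00° ✓; |FJ| = 38.40 ✓; |LJ| = 86.40 ✓.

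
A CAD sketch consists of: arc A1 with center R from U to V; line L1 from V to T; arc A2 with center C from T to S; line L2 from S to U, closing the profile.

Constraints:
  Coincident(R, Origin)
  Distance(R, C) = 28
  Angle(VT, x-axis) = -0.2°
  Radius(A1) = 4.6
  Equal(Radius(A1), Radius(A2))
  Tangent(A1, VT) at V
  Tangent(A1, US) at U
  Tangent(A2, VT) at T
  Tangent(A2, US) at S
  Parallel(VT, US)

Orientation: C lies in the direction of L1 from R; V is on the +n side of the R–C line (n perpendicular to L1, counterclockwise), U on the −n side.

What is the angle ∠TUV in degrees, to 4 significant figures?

71.81°

The slot axis is L1's direction at -0.2°, so u = (cos -0.2°, sin -0.2°) = (1.000, -0.003491) and n = (−sin -0.2°, cos -0.2°) = (0.003491, 1.000). R is at the origin and C lies 28.0 along u from R, so C = 28.0·u = (28.00, -0.09774). Tangency of A1 to both parallel lines with radius 4.6 puts V and U at R ± 4.6·n: V = (0.01606, 4.600), U = (-0.01606, -4.600). Equal radii place T and S the same way about C: T = C + 4.6·n = (28.02, 4.502), S = C − 4.6·n = (27.98, -4.698). Then cos ∠TUV = UT·UV / (|UT||UV|), giving 71.81°.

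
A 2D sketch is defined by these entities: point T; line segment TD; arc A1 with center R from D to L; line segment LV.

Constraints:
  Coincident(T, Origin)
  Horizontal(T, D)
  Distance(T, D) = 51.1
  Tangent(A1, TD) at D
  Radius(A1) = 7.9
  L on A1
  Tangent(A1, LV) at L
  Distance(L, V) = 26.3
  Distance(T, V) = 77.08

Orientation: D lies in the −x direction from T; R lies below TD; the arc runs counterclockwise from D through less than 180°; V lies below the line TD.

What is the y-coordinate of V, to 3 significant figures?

-24.2

Checks: |RL| = 7.900 ✓; ∠(RL, LV) = 90.00° ✓; |LV| = 26.30 ✓; |TV| = 77.08 ✓.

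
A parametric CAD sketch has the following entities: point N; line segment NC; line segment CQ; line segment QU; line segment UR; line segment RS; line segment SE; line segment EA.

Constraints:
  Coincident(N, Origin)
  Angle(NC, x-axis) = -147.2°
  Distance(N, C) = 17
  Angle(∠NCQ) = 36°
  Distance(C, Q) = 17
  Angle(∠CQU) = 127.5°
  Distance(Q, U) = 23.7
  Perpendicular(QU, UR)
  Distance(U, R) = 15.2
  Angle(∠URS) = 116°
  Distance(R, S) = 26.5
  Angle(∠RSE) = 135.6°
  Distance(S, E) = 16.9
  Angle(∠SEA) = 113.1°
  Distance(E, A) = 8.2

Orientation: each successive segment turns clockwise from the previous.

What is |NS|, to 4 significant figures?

19.15

N is at the origin; NC runs at -147.2° with length 17.0, so C = (-14.29, -9.209). ∠NCQ = 36.0° gives CQ at 68.80° from the x-axis; with |CQ| = 17.0, Q = (-8.142, 6.640). ∠CQU = 127.5° gives QU at 16.30° from the x-axis; with |QU| = 23.7, U = (14.61, 13.29). The perpendicularity gives UR at right angles to QU, so UR runs at -73.70°; with |UR| = 15.2, R = (18.87, -1.297). ∠URS = 116.0° gives RS at -137.7° from the x-axis; with |RS| = 26.5, S = (-0.7287, -19.13). Then |NS| = |S − N| = 19.15.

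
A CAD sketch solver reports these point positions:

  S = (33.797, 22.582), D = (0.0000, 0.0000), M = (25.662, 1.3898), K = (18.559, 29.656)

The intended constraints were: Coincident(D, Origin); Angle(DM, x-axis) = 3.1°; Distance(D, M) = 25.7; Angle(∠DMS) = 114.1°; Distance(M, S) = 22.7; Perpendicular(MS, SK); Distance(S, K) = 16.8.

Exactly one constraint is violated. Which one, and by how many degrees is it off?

Perpendicular(MS, SK) — off by 3.90°.

D = (0.00, 0.00) ✓; DM at 3.100° ✓; |DM| = 25.70 ✓; ∠DMS = 114.1° ✓; |MS| = 22.70 ✓; ∠(MS, SK) = 86.10° ✗; |SK| = 16.80 ✓.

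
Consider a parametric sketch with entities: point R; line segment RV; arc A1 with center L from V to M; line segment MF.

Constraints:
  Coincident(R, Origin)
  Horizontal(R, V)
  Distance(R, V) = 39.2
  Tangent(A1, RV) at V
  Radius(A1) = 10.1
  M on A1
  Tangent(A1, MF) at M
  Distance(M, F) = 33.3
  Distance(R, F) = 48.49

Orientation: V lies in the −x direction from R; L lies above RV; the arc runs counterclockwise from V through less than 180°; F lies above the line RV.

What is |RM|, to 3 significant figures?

30.5

Checks: |LM| = 10.10 ✓; ∠(LM, MF) = 90.00° ✓; |MF| = 33.30 ✓; |RF| = 48.49 ✓.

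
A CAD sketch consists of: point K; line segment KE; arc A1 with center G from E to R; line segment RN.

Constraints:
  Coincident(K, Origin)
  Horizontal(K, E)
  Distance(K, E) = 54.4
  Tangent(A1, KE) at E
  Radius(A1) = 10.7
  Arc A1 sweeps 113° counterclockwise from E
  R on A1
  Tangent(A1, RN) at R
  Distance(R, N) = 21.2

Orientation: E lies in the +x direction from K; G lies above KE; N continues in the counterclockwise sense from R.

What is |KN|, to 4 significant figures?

65.69

K is at the origin; K and E share the same y with |KE| = 54.4 and E on the +x side, so E = (54.40, 0.000). Tangency of A1 to KE means the radius GE is perpendicular to KE, so G = E + (0, 10.7) = (54.40, 10.70). On A1, E sits at bearing -90° from G; a 113° counterclockwise sweep puts R at bearing 23°, so R = G + 10.7·(cos 23°, sin 23°) = (64.25, 14.88). A1 meets RN tangentially, so GR is at right angles to RN, so RN runs along (−sin 23°, cos 23°); with |RN| = 21.2, N = (55.97, 34.40). Then |KN| = |N − K| = 65.69.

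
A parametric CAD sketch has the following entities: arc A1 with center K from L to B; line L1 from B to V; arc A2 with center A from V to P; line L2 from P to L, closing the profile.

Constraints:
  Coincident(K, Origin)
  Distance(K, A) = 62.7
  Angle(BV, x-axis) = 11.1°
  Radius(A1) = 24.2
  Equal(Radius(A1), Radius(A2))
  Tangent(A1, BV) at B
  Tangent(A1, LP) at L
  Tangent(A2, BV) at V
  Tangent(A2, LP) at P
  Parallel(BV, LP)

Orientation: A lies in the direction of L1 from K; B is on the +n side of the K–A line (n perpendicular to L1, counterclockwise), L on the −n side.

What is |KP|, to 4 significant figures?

67.21

Tangency of A1 to both parallel lines with radius 24.2 puts B and L at K ± 24.2·n: B = (-4.659, 23.75), L = (4.659, -23.75). Equal radii place V and P the same way about A: V = A + 24.2·n = (56.87, 35.82), P = A − 24.2·n = (66.19, -11.68). Then |KP| = |P − K| = 67.21.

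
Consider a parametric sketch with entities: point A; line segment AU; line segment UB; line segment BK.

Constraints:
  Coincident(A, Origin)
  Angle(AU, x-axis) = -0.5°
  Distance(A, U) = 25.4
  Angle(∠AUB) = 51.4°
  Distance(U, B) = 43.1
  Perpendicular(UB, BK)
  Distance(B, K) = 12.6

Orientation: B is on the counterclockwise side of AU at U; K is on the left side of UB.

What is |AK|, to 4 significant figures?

28.20

∠AUB = 51.4°, so UB runs at -0.5° + (180° − 51.4°) = 128.1° from the x-axis; with |UB| = 43.1, B = U + 43.1·(cos 128.1°, sin 128.1°) = (-1.195, 33.70). UB ⟂ BK; with |BK| = 12.6 on the left of UB, K = B + 12.6·(-0.7869, -0.6170) = (-11.11, 25.92). Then |AK| = |K − A| = 28.20.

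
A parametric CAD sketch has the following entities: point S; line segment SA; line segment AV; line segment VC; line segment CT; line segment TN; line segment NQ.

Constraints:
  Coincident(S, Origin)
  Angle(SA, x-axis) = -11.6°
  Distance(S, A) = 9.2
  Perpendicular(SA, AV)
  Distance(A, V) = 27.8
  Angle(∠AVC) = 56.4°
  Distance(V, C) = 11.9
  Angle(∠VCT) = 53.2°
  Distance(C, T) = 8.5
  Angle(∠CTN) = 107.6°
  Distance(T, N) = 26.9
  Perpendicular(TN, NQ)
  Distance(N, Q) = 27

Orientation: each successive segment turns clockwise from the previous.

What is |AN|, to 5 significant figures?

42.302

∠VCT = 53.2° gives CT at 8.0000° from the x-axis; with |CT| = 8.5, T = (3.4543, -19.455). ∠CTN = 107.6° gives TN at -64.400° from the x-axis; with |TN| = 26.9, N = (15.077, -43.715). Then |AN| = |N − A| = 42.302.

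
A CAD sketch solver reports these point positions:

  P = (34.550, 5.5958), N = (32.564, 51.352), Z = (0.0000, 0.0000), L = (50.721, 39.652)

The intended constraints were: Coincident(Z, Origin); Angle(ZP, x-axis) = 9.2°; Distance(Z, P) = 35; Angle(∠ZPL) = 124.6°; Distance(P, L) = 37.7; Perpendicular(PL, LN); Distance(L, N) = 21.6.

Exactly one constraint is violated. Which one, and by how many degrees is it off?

Perpendicular(PL, LN) — off by 7.40°.

Z = (0.00, 0.00) ✓; ZP at 9.200° ✓; |ZP| = 35.00 ✓; ∠ZPL = 124.6° ✓; |PL| = 37.70 ✓; ∠(PL, LN) = 82.60° ✗; |LN| = 21.60 ✓.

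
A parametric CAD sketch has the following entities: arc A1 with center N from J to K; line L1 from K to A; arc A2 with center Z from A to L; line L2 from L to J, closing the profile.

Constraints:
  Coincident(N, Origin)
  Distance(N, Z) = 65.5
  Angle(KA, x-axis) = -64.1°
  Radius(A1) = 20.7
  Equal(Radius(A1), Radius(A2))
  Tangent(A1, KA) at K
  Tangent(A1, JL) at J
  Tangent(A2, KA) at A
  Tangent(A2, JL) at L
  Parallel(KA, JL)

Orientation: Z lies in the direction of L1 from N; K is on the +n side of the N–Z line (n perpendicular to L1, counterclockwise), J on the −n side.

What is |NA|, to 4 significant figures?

68.69

The slot axis is L1's direction at -64.1°, so u = (cos -64.1°, sin -64.1°) = (0.4368, -0.8996) and n = (−sin -64.1°, cos -64.1°) = (0.8996, 0.4368). N is at the origin and Z lies 65.5 along u from N, so Z = 65.5·u = (28.61, -58.92). Tangency of A1 to both parallel lines with radius 20.7 puts K and J at N ± 20.7·n: K = (18.62, 9.042), J = (-18.62, -9.042). Equal radii place A and L the same way about Z: A = Z + 20.7·n = (47.23, -49.88), L = Z − 20.7·n = (9.990, -67.96). Then |NA| = |A − N| = 68.69.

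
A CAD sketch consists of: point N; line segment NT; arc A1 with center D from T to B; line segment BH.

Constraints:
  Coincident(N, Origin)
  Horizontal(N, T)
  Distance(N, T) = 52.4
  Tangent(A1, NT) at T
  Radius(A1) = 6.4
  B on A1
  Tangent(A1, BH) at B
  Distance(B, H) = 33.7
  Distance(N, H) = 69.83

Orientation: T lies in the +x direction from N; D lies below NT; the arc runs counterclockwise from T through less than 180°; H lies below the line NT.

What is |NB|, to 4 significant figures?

47.09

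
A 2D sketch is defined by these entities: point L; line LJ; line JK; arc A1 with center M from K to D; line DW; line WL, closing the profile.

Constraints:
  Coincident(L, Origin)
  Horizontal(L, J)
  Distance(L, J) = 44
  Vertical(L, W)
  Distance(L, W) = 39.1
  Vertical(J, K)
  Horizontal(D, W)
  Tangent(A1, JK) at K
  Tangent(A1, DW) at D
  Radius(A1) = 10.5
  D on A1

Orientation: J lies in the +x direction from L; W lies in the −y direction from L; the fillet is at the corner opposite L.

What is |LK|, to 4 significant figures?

52.48

L is at the origin; L and J share the same y with |LJ| = 44.0 and J on the +x side, so J = (44.00, 0.000). LW is vertical with |LW| = 39.1 and W on the −y side, so W = (0.000, -39.10). The virtual corner opposite L is at (44.00, -39.10). A1 meets JK tangentially, so MK is at right angles to JK and the tangent condition forces MD to be normal to DW, with radius 10.5, so the center M sits 10.5 in from both sides at M = (33.50, -28.60). That places the tangent points at K = (44.00, -28.60) on JK and D = (33.50, -39.10) on DW. Then |LK| = |K − L| = 52.48.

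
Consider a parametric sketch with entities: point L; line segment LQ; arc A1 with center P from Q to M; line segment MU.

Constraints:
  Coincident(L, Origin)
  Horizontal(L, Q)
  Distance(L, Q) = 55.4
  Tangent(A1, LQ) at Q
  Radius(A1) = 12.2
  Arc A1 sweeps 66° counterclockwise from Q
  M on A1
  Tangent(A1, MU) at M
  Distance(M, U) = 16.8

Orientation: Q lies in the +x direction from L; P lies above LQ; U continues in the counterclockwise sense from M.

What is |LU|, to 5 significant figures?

76.776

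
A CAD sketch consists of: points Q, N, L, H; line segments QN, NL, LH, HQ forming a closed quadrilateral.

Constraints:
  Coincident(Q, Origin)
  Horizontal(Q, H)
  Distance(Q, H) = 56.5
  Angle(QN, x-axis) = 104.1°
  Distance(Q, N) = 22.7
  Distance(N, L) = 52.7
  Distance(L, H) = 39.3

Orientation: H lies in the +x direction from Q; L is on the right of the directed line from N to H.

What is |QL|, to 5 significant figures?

32.249

Checks: |NL| = 52.70 ✓; |LH| = 39.30 ✓.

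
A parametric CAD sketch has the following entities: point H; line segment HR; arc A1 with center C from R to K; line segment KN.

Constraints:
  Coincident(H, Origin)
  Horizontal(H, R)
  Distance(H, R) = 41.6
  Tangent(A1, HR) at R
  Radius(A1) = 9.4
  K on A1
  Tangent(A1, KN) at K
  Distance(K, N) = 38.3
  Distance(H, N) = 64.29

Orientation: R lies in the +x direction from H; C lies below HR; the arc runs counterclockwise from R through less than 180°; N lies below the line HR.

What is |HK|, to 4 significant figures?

34.52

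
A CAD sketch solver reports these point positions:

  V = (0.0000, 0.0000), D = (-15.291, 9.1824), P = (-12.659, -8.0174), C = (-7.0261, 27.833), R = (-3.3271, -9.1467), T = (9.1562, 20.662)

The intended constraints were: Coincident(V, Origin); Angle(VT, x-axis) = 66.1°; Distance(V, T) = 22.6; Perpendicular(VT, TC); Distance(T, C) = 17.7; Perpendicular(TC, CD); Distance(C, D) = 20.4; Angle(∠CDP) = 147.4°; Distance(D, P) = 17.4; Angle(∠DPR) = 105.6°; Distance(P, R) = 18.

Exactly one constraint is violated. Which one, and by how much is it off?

Distance(P, R) = 18 — off by 8.60.

V = (0.00, 0.00) ✓; VT at 66.10° ✓; |VT| = 22.60 ✓; ∠(VT, TC) = 90.00° ✓; |TC| = 17.70 ✓; ∠(TC, CD) = 90.00° ✓; |CD| = 20.40 ✓; ∠CDP = 147.4° ✓; |DP| = 17.40 ✓; ∠DPR = 105.6° ✓; |PR| = 9.400 ✗.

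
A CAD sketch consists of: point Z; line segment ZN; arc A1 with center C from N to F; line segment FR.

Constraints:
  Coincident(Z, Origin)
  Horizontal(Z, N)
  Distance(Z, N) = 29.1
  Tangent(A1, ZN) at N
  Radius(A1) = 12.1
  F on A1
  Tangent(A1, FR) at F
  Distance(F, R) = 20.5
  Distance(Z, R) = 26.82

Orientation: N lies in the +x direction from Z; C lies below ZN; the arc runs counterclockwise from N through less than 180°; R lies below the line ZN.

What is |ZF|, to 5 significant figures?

19.452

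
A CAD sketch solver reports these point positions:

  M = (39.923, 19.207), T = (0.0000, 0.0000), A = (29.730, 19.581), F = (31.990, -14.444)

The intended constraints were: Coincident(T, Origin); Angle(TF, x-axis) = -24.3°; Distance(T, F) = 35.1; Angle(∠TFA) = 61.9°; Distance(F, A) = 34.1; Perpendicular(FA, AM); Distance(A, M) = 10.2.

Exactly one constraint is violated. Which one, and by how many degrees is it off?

Perpendicular(FA, AM) — off by 5.90°.

T = (0.00, 0.00) ✓; TF at -24.30° ✓; |TF| = 35.10 ✓; ∠TFA = 61.90° ✓; |FA| = 34.10 ✓; ∠(FA, AM) = 95.90° ✗; |AM| = 10.20 ✓.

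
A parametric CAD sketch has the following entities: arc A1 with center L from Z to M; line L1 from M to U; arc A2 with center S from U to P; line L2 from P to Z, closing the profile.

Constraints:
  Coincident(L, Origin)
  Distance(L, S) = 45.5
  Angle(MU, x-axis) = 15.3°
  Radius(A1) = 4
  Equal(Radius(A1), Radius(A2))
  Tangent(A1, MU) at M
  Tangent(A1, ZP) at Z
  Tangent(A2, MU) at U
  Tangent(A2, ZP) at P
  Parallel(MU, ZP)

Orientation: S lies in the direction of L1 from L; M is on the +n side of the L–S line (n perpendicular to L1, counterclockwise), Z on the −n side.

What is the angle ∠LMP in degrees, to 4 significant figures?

80.03°

The slot axis is L1's direction at 15.3°, so u = (cos 15.3°, sin 15.3°) = (0.9646, 0.2639) and n = (−sin 15.3°, cos 15.3°) = (-0.2639, 0.9646). L is at the origin and S lies 45.5 along u from L, so S = 45.5·u = (43.89, 12.01). Tangency of A1 to both parallel lines with radius 4.0 puts M and Z at L ± 4.0·n: M = (-1.055, 3.858), Z = (1.055, -3.858). Equal radii place U and P the same way about S: U = S + 4.0·n = (42.83, 15.86), P = S − 4.0·n = (44.94, 8.148). Then cos ∠LMP = ML·MP / (|ML||MP|), giving 80.03°.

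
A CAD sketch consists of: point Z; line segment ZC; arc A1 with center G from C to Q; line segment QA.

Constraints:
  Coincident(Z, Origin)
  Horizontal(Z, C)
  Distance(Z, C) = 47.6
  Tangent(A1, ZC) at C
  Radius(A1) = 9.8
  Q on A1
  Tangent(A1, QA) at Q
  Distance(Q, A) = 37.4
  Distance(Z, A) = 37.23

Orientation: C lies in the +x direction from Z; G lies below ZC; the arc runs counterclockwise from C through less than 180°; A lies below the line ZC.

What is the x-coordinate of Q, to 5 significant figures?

39.883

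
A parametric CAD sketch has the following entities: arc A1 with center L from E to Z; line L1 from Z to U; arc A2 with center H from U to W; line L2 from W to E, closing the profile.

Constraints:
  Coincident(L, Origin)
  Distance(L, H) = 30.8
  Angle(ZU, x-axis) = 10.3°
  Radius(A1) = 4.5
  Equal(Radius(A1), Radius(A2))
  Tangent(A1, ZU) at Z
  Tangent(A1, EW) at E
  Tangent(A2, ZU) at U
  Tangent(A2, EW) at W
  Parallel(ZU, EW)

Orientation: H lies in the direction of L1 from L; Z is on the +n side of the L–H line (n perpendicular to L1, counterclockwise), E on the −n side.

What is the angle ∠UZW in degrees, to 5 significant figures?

16.289°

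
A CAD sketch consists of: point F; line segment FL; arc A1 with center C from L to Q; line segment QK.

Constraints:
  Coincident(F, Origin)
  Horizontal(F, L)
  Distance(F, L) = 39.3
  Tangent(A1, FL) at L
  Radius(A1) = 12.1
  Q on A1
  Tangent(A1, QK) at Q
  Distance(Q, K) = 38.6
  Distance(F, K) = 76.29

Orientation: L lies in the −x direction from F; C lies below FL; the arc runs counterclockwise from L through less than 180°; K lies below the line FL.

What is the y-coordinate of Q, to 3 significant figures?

-9.17

Checks: |CQ| = 12.10 ✓; ∠(CQ, QK) = 90.00° ✓; |QK| = 38.60 ✓; |FK| = 76.29 ✓.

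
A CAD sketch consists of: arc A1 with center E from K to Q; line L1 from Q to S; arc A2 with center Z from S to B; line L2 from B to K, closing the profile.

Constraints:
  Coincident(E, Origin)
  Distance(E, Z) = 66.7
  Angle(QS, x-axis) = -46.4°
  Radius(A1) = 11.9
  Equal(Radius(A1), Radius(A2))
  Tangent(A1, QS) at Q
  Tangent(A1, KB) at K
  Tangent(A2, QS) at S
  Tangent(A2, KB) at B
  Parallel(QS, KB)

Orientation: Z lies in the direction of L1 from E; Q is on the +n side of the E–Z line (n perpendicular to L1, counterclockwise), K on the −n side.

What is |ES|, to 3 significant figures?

67.8

The slot axis is L1's direction at -46.4°, so u = (cos -46.4°, sin -46.4°) = (0.690, -0.724) and n = (−sin -46.4°, cos -46.4°) = (0.724, 0.690). E is at the origin and Z lies 66.7 along u from E, so Z = 66.7·u = (46.0, -48.3). Tangency of A1 to both parallel lines with radius 11.9 puts Q and K at E ± 11.9·n: Q = (8.62, 8.21), K = (-8.62, -8.21). Equal radii place S and B the same way about Z: S = Z + 11.9·n = (54.6, -40.1), B = Z − 11.9·n = (37.4, -56.5). Then |ES| = |S − E| = 67.8.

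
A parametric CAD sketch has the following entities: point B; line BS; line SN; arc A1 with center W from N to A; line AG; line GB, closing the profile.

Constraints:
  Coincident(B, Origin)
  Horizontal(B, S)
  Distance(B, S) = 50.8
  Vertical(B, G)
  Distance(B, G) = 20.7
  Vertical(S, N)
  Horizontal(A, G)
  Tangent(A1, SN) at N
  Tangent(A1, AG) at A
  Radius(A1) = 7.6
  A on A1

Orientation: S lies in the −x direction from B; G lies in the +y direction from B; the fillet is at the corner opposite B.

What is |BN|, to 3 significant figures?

52.5

B is at the origin; BS is horizontal with |BS| = 50.8 and S on the −x side, so S = (-50.8, 0.00). BG is vertical with |BG| = 20.7 and G on the +y side, so G = (0.00, 20.7). The virtual corner opposite B is at (-50.8, 20.7). Since A1 is tangent to SN there, WN ⟂ SN and A1 meets AG tangentially, so WA is at right angles to AG, with radius 7.6, so the center W sits 7.6 in from both sides at W = (-43.2, 13.1). That places the tangent points at N = (-50.8, 13.1) on SN and A = (-43.2, 20.7) on AG. Then |BN| = |N − B| = 52.5.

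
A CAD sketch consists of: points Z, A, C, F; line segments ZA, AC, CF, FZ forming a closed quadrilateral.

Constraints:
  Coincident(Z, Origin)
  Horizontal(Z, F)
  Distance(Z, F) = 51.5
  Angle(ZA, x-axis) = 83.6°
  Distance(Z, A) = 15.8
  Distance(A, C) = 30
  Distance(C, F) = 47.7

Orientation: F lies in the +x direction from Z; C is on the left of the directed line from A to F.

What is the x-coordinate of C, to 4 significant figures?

22.21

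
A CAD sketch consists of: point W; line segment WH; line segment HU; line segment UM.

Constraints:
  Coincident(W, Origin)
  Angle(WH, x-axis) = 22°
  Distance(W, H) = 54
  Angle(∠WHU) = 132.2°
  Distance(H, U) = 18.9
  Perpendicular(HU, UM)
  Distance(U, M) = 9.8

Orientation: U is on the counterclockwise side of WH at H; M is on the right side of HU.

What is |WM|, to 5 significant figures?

74.327

W is at the origin; WH runs at 22.0° with length 54.0, so H = 54.0·(cos 22.0°, sin 22.0°) = (50.068, 20.229). ∠WHU = 132.2°, so HU runs at 22.0° + (180° − 132.2°) = 69.800° from the x-axis; with |HU| = 18.9, U = H + 18.9·(cos 69.800°, sin 69.800°) = (56.594, 37.966). HU ⟂ UM; with |UM| = 9.8 on the right of HU, M = U + 9.8·(0.93849, -0.34530) = (65.791, 34.582). Then |WM| = |M − W| = 74.327.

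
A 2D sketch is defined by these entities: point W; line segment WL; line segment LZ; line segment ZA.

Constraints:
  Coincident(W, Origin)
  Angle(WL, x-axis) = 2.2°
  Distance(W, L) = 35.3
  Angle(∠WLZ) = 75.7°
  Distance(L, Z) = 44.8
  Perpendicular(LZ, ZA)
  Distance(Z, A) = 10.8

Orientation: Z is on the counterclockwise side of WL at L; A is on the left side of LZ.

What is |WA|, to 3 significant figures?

43.0

W is at the origin; WL runs at 2.2° with length 35.3, so L = 35.3·(cos 2.2°, sin 2.2°) = (35.3, 1.36). ∠WLZ = 75.7°, so LZ runs at 2.2° + (180° − 75.7°) = 106° from the x-axis; with |LZ| = 44.8, Z = L + 44.8·(cos 106°, sin 106°) = (22.6, 44.3). LZ ⟂ ZA; with |ZA| = 10.8 on the left of LZ, A = Z + 10.8·(-0.959, -0.284) = (12.2, 41.2). Then |WA| = |A − W| = 43.0.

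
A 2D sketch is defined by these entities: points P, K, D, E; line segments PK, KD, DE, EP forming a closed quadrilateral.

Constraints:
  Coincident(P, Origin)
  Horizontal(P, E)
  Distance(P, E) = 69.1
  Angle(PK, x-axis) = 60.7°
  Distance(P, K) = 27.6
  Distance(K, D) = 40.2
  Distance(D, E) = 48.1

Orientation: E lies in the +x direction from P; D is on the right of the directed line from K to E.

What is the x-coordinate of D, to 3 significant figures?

23.4

Checks: |PE| = 69.10 ✓; |PK| = 27.60 ✓; |KD| = 40.20 ✓; |DE| = 48.10 ✓.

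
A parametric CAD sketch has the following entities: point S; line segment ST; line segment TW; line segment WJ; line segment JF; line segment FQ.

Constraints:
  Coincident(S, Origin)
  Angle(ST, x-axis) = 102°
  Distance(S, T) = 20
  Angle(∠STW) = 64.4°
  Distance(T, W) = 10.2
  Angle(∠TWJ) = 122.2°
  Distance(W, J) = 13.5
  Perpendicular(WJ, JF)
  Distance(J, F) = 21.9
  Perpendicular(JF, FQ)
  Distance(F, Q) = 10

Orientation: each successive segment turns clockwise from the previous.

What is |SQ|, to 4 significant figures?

15.49

WJ ⟂ JF, so JF runs at -161.4°; with |JF| = 21.9, F = (-10.69, -2.616). The perpendicularity gives FQ at right angles to JF, so FQ runs at 108.6°; with |FQ| = 10.0, Q = (-13.88, 6.862). Then |SQ| = |Q − S| = 15.49.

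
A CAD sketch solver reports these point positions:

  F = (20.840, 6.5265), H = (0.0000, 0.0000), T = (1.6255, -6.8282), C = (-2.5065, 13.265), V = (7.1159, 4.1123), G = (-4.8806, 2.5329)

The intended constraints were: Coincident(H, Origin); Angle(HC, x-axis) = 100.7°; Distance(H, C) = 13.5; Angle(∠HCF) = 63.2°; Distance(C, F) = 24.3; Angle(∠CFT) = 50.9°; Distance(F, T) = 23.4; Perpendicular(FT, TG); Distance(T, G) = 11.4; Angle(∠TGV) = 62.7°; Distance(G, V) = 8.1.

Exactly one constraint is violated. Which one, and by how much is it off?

Distance(G, V) = 8.1 — off by 4.00.

H = (0.00, 0.00) ✓; HC at 100.7° ✓; |HC| = 13.50 ✓; ∠HCF = 63.20° ✓; |CF| = 24.30 ✓; ∠CFT = 50.90° ✓; |FT| = 23.40 ✓; ∠(FT, TG) = 90.00° ✓; |TG| = 11.40 ✓; ∠TGV = 62.70° ✓; |GV| = 12.10 ✗.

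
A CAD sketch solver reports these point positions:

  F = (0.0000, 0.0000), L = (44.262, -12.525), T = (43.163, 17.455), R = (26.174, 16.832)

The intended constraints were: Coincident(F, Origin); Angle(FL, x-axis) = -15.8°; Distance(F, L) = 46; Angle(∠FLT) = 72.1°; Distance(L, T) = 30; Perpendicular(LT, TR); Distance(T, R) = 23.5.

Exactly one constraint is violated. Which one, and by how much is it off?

Distance(T, R) = 23.5 — off by 6.50.

F = (0.00, 0.00) ✓; FL at -15.80° ✓; |FL| = 46.00 ✓; ∠FLT = 72.10° ✓; |LT| = 30.00 ✓; ∠(LT, TR) = 90.00° ✓; |TR| = 17.00 ✗.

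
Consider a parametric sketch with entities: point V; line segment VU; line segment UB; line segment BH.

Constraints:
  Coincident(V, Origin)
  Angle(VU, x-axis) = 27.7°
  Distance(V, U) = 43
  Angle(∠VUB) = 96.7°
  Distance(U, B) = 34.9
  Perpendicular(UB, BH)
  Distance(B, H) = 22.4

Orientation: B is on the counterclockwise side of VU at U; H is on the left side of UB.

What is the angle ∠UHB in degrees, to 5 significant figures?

57.306°

V is at the origin; VU runs at 27.7° with length 43.0, so U = 43.0·(cos 27.7°, sin 27.7°) = (38.072, 19.988). ∠VUB = 96.7°, so UB runs at 27.7° + (180° − 96.7°) = 111.00° from the x-axis; with |UB| = 34.9, B = U + 34.9·(cos 111.00°, sin 111.00°) = (25.565, 52.570). The perpendicularity gives BH at right angles to UB; with |BH| = 22.4 on the left of UB, H = B + 22.4·(-0.93358, -0.35837) = (4.6527, 44.543). Then cos ∠UHB = HU·HB / (|HU||HB|), giving 57.306°.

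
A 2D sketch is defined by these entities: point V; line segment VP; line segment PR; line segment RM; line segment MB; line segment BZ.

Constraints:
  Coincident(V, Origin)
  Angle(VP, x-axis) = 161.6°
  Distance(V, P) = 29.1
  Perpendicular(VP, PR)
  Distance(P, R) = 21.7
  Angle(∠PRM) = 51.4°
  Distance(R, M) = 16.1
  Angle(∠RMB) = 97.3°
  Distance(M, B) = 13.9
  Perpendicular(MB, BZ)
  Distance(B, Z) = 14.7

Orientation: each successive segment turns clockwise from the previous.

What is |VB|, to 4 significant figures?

23.74

V is at the origin; VP runs at 161.6° with length 29.1, so P = (-27.61, 9.185). The perpendicularity gives PR at right angles to VP, so PR runs at 71.60°; with |PR| = 21.7, R = (-20.76, 29.78). ∠PRM = 51.4° gives RM at -57.00° from the x-axis; with |RM| = 16.1, M = (-11.99, 16.27). ∠RMB = 97.3° gives MB at -139.7° from the x-axis; with |MB| = 13.9, B = (-22.60, 7.283). Then |VB| = |B − V| = 23.74.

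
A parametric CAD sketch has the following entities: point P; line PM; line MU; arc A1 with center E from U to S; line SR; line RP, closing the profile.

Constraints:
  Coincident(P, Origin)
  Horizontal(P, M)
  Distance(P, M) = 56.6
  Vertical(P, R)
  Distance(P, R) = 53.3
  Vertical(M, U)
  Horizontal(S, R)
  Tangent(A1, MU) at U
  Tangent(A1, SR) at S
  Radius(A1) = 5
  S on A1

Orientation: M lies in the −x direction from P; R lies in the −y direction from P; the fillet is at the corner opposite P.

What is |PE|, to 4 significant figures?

70.68

P and R share the same x with |PR| = 53.3 and R on the −y side, so R = (0.000, -53.30). The virtual corner opposite P is at (-56.60, -53.30). Tangency of A1 to MU means the radius EU is perpendicular to MU and the tangent condition forces ES to be normal to SR, with radius 5.0, so the center E sits 5.0 in from both sides at E = (-51.60, -48.30). Then |PE| = |E − P| = 70.68.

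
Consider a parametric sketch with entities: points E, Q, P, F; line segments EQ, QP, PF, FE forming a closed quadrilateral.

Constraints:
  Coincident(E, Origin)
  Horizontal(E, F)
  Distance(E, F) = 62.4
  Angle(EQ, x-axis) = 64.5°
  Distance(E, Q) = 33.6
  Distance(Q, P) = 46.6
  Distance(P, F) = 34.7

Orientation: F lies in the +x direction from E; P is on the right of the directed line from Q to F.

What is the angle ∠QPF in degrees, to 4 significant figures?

87.20°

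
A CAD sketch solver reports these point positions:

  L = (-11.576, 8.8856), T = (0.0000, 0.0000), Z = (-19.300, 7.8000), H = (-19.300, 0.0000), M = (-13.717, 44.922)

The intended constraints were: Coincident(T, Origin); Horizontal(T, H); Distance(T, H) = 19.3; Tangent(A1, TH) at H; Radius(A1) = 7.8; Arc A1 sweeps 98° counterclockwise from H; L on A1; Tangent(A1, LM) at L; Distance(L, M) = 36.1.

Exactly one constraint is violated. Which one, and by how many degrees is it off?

Tangent(A1, LM) at L — off by 4.60°.

T = (0.00, 0.00) ✓; T.y = 0.00, H.y = 0.00 ✓; |TH| = 19.30 ✓; ∠(ZH, HT) = 90.00° ✓; |ZH| = 7.800 ✓; bearing(Z→L) − bearing(Z→H) = 98.00° ✓; |ZL| = 7.800 ✓; ∠(ZL, LM) = 94.60° ✗; |LM| = 36.10 ✓.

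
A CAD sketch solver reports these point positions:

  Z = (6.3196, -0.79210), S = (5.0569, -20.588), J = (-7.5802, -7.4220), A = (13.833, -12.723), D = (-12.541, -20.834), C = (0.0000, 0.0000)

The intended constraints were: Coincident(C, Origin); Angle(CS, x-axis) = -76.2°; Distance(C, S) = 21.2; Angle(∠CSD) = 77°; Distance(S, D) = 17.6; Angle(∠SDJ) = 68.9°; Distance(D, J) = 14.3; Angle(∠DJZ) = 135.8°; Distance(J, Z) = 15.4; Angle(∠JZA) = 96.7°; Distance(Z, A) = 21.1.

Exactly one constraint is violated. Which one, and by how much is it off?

Distance(Z, A) = 21.1 — off by 7.00.

C = (0.00, 0.00) ✓; CS at -76.20° ✓; |CS| = 21.20 ✓; ∠CSD = 77.00° ✓; |SD| = 17.60 ✓; ∠SDJ = 68.90° ✓; |DJ| = 14.30 ✓; ∠DJZ = 135.8° ✓; |JZ| = 15.40 ✓; ∠JZA = 96.70° ✓; |ZA| = 14.10 ✗.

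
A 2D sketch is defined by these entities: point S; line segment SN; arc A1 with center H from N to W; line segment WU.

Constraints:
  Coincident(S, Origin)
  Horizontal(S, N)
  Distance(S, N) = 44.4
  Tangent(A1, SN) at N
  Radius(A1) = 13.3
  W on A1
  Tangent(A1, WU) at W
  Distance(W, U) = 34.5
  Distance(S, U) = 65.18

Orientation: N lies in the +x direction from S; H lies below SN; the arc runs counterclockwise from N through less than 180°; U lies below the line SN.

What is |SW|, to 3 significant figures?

36.0

Checks: |HW| = 13.30 ✓; ∠(HW, WU) = 90.00° ✓; |WU| = 34.50 ✓; |SU| = 65.18 ✓.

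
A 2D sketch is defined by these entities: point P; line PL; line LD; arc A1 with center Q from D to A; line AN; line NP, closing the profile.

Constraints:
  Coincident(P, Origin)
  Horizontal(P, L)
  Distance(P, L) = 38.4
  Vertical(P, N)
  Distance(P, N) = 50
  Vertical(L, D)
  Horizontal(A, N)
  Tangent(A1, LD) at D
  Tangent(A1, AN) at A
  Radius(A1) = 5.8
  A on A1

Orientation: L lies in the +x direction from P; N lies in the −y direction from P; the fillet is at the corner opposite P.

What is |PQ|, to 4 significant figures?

54.92

P is at the origin; P and L share the same y with |PL| = 38.4 and L on the +x side, so L = (38.40, 0.000). P and N share the same x with |PN| = 50.0 and N on the −y side, so N = (0.000, -50.00). The virtual corner opposite P is at (38.40, -50.00). Since A1 is tangent to LD there, QD ⟂ LD and since A1 is tangent to AN there, QA ⟂ AN, with radius 5.8, so the center Q sits 5.8 in from both sides at Q = (32.60, -44.20). Then |PQ| = |Q − P| = 54.92.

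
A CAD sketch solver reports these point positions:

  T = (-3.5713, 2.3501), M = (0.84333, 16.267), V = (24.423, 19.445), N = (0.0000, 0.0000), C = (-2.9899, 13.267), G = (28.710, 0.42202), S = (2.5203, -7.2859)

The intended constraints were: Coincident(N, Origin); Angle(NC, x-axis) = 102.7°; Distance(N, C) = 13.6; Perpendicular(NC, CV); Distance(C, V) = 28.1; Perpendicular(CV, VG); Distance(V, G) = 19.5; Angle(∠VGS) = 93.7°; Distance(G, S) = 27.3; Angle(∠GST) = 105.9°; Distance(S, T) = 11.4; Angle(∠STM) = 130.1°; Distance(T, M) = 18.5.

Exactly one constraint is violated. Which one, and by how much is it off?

Distance(T, M) = 18.5 — off by 3.90.

N = (0.00, 0.00) ✓; NC at 102.7° ✓; |NC| = 13.60 ✓; ∠(NC, CV) = 90.00° ✓; |CV| = 28.10 ✓; ∠(CV, VG) = 90.00° ✓; |VG| = 19.50 ✓; ∠VGS = 93.70° ✓; |GS| = 27.30 ✓; ∠GST = 105.9° ✓; |ST| = 11.40 ✓; ∠STM = 130.1° ✓; |TM| = 14.60 ✗.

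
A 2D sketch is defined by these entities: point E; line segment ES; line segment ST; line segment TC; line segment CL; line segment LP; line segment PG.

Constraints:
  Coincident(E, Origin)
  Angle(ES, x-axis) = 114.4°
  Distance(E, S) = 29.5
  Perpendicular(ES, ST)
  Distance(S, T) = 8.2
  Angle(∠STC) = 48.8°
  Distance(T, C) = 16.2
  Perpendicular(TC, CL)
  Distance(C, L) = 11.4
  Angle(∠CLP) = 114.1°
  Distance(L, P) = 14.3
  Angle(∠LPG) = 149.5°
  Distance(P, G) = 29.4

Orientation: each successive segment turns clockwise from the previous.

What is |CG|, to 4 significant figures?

44.52

E is at the origin; ES runs at 114.4° with length 29.5, so S = (-12.19, 26.87). ES ⟂ ST, so ST runs at 24.40°; with |ST| = 8.2, T = (-4.719, 30.25). ∠STC = 48.8° gives TC at -106.8° from the x-axis; with |TC| = 16.2, C = (-9.401, 14.74). TC is perpendicular to CL, so CL runs at 163.2°; with |CL| = 11.4, L = (-20.31, 18.04). ∠CLP = 114.1° gives LP at 97.30° from the x-axis; with |LP| = 14.3, P = (-22.13, 32.22). ∠LPG = 149.5° gives PG at 66.80° from the x-axis; with |PG| = 29.4, G = (-10.55, 59.25). Then |CG| = |G − C| = 44.52.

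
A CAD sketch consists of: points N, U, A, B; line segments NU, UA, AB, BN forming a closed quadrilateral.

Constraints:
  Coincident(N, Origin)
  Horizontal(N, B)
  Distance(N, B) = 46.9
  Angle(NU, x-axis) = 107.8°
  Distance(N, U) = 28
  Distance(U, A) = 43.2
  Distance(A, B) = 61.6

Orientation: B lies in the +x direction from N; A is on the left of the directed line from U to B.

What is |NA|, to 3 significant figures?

60.9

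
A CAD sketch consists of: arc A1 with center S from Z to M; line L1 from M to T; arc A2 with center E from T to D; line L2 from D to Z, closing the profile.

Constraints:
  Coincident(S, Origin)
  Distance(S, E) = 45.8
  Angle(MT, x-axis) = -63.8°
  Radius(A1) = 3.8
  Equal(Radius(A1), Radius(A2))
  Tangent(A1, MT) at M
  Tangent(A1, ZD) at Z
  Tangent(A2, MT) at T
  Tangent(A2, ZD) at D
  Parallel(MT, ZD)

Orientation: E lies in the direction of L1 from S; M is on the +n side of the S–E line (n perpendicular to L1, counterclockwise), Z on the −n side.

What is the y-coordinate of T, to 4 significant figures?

-39.42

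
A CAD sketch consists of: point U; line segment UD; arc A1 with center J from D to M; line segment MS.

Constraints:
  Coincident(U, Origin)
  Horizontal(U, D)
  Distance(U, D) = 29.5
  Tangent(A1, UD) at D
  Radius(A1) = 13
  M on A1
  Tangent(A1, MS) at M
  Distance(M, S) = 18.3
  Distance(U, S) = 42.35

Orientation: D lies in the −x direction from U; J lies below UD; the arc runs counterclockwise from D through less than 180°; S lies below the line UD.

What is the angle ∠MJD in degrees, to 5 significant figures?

139.21°

U is at the origin; U and D share the same y with |UD| = 29.5 and D on the −x side, so D = (-29.500, 0.0000). The tangent condition forces JD to be normal to UD, so J = D + (0, -13) = (-29.500, -13.000). Since JM ⟂ MS (tangency), |JS| = √(13.0² + 18.3²) = 22.447 regardless of where M sits on A1. So S lies on both circle(U, 42.35) and circle(J, 22.447); the below-UD intersection is S = (-24.138, -34.798). M is the foot of the tangent from S: M = (-37.993, -22.842).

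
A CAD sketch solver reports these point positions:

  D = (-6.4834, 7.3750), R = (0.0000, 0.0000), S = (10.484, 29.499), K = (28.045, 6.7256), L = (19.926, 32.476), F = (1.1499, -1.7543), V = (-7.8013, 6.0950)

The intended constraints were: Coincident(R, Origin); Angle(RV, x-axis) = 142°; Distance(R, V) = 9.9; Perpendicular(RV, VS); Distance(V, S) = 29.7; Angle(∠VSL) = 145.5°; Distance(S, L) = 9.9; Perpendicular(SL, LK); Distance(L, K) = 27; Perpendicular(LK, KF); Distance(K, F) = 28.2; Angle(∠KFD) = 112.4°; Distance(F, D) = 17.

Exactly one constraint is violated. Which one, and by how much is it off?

Distance(F, D) = 17 — off by 5.10.

R = (0.00, 0.00) ✓; RV at 142.0° ✓; |RV| = 9.900 ✓; ∠(RV, VS) = 90.00° ✓; |VS| = 29.70 ✓; ∠VSL = 145.5° ✓; |SL| = 9.900 ✓; ∠(SL, LK) = 90.00° ✓; |LK| = 27.00 ✓; ∠(LK, KF) = 90.00° ✓; |KF| = 28.20 ✓; ∠KFD = 112.4° ✓; |FD| = 11.90 ✗.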